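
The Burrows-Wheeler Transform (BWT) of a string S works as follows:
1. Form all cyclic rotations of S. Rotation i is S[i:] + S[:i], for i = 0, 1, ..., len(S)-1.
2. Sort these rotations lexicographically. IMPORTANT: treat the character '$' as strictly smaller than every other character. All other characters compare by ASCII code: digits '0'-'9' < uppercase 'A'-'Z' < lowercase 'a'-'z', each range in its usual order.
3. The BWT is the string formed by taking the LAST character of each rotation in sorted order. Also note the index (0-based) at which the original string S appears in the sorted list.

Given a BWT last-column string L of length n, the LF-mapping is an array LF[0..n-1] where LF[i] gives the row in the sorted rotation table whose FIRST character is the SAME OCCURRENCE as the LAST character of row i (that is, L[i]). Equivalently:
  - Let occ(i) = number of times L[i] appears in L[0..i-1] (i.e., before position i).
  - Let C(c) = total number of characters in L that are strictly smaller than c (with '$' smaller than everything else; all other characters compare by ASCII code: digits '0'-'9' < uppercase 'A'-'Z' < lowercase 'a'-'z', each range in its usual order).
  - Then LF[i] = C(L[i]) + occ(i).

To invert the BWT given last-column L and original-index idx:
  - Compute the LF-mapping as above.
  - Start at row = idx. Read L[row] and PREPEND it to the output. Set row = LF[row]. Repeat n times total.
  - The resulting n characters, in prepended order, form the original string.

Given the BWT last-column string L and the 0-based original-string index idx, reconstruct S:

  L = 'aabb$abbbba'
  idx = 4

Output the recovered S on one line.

LF mapping: 1 2 5 6 0 3 7 8 9 10 4
Walk LF starting at row 4, prepending L[row]:
  step 1: row=4, L[4]='$', prepend. Next row=LF[4]=0
  step 2: row=0, L[0]='a', prepend. Next row=LF[0]=1
  step 3: row=1, L[1]='a', prepend. Next row=LF[1]=2
  step 4: row=2, L[2]='b', prepend. Next row=LF[2]=5
  step 5: row=5, L[5]='a', prepend. Next row=LF[5]=3
  step 6: row=3, L[3]='b', prepend. Next row=LF[3]=6
  step 7: row=6, L[6]='b', prepend. Next row=LF[6]=7
  step 8: row=7, L[7]='b', prepend. Next row=LF[7]=8
  step 9: row=8, L[8]='b', prepend. Next row=LF[8]=9
  step 10: row=9, L[9]='b', prepend. Next row=LF[9]=10
  step 11: row=10, L[10]='a', prepend. Next row=LF[10]=4
Reversed output: abbbbbabaa$

Answer: abbbbbabaa$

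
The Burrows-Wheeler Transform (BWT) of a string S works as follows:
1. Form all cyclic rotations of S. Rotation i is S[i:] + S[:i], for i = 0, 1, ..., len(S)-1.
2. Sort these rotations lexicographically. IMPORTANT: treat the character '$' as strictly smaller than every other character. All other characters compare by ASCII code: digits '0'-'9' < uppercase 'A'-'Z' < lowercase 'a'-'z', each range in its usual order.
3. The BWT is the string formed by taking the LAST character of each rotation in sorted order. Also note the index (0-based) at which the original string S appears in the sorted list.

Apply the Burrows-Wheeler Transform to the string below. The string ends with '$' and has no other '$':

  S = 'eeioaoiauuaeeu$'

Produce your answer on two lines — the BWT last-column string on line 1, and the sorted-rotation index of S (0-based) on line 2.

All 15 rotations (rotation i = S[i:]+S[:i]):
  rot[0] = eeioaoiauuaeeu$
  rot[1] = eioaoiauuaeeu$e
  rot[2] = ioaoiauuaeeu$ee
  rot[3] = oaoiauuaeeu$eei
  rot[4] = aoiauuaeeu$eeio
  rot[5] = oiauuaeeu$eeioa
  rot[6] = iauuaeeu$eeioao
  rot[7] = auuaeeu$eeioaoi
  rot[8] = uuaeeu$eeioaoia
  rot[9] = uaeeu$eeioaoiau
  rot[10] = aeeu$eeioaoiauu
  rot[11] = eeu$eeioaoiauua
  rot[12] = eu$eeioaoiauuae
  rot[13] = u$eeioaoiauuaee
  rot[14] = $eeioaoiauuaeeu
Sorted (with $ < everything):
  sorted[0] = $eeioaoiauuaeeu  (last char: 'u')
  sorted[1] = aeeu$eeioaoiauu  (last char: 'u')
  sorted[2] = aoiauuaeeu$eeio  (last char: 'o')
  sorted[3] = auuaeeu$eeioaoi  (last char: 'i')
  sorted[4] = eeioaoiauuaeeu$  (last char: '$')
  sorted[5] = eeu$eeioaoiauua  (last char: 'a')
  sorted[6] = eioaoiauuaeeu$e  (last char: 'e')
  sorted[7] = eu$eeioaoiauuae  (last char: 'e')
  sorted[8] = iauuaeeu$eeioao  (last char: 'o')
  sorted[9] = ioaoiauuaeeu$ee  (last char: 'e')
  sorted[10] = oaoiauuaeeu$eei  (last char: 'i')
  sorted[11] = oiauuaeeu$eeioa  (last char: 'a')
  sorted[12] = u$eeioaoiauuaee  (last char: 'e')
  sorted[13] = uaeeu$eeioaoiau  (last char: 'u')
  sorted[14] = uuaeeu$eeioaoia  (last char: 'a')
Last column: uuoi$aeeoeiaeua
Original string S is at sorted index 4

Answer: uuoi$aeeoeiaeua
4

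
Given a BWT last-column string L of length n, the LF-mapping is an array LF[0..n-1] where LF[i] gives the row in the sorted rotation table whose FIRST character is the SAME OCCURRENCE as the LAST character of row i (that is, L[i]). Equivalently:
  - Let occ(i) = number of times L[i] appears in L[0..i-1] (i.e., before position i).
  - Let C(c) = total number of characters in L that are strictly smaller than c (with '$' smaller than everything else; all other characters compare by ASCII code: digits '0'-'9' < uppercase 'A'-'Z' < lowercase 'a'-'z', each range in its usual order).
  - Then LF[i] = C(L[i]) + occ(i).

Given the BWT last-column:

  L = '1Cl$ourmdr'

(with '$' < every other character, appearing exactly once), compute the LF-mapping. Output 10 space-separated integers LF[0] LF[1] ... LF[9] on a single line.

Char counts: '$':1, '1':1, 'C':1, 'd':1, 'l':1, 'm':1, 'o':1, 'r':2, 'u':1
C (first-col start): C('$')=0, C('1')=1, C('C')=2, C('d')=3, C('l')=4, C('m')=5, C('o')=6, C('r')=7, C('u')=9
L[0]='1': occ=0, LF[0]=C('1')+0=1+0=1
L[1]='C': occ=0, LF[1]=C('C')+0=2+0=2
L[2]='l': occ=0, LF[2]=C('l')+0=4+0=4
L[3]='$': occ=0, LF[3]=C('$')+0=0+0=0
L[4]='o': occ=0, LF[4]=C('o')+0=6+0=6
L[5]='u': occ=0, LF[5]=C('u')+0=9+0=9
L[6]='r': occ=0, LF[6]=C('r')+0=7+0=7
L[7]='m': occ=0, LF[7]=C('m')+0=5+0=5
L[8]='d': occ=0, LF[8]=C('d')+0=3+0=3
L[9]='r': occ=1, LF[9]=C('r')+1=7+1=8

Answer: 1 2 4 0 6 9 7 5 3 8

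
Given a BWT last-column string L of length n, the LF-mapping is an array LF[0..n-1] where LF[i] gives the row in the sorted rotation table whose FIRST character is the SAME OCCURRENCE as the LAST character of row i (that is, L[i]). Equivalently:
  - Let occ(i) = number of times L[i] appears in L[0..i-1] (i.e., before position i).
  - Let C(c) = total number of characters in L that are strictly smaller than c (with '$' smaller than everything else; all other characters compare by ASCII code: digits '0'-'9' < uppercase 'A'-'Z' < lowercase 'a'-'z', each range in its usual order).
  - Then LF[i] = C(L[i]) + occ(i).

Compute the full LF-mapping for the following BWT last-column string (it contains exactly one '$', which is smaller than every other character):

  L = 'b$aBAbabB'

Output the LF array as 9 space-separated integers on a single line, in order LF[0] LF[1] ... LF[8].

Answer: 6 0 4 2 1 7 5 8 3

Derivation:
Char counts: '$':1, 'A':1, 'B':2, 'a':2, 'b':3
C (first-col start): C('$')=0, C('A')=1, C('B')=2, C('a')=4, C('b')=6
L[0]='b': occ=0, LF[0]=C('b')+0=6+0=6
L[1]='$': occ=0, LF[1]=C('$')+0=0+0=0
L[2]='a': occ=0, LF[2]=C('a')+0=4+0=4
L[3]='B': occ=0, LF[3]=C('B')+0=2+0=2
L[4]='A': occ=0, LF[4]=C('A')+0=1+0=1
L[5]='b': occ=1, LF[5]=C('b')+1=6+1=7
L[6]='a': occ=1, LF[6]=C('a')+1=4+1=5
L[7]='b': occ=2, LF[7]=C('b')+2=6+2=8
L[8]='B': occ=1, LF[8]=C('B')+1=2+1=3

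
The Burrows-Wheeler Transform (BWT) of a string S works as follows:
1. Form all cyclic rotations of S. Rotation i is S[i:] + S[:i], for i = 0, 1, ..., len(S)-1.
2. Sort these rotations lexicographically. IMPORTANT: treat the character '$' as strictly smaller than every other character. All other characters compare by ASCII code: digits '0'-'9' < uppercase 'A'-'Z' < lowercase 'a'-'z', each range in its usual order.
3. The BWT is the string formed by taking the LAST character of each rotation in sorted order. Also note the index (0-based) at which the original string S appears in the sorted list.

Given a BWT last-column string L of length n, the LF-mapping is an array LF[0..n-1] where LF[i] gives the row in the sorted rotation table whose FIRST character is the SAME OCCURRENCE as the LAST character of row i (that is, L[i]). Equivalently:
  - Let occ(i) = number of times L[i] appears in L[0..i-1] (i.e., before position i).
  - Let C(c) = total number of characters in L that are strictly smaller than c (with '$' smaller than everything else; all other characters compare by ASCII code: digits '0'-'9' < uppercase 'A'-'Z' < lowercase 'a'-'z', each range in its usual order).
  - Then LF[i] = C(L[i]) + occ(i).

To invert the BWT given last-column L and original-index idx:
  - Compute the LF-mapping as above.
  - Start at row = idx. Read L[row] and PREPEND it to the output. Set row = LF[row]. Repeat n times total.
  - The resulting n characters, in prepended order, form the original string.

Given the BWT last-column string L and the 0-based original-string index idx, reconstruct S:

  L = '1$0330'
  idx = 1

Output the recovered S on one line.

LF mapping: 3 0 1 4 5 2
Walk LF starting at row 1, prepending L[row]:
  step 1: row=1, L[1]='$', prepend. Next row=LF[1]=0
  step 2: row=0, L[0]='1', prepend. Next row=LF[0]=3
  step 3: row=3, L[3]='3', prepend. Next row=LF[3]=4
  step 4: row=4, L[4]='3', prepend. Next row=LF[4]=5
  step 5: row=5, L[5]='0', prepend. Next row=LF[5]=2
  step 6: row=2, L[2]='0', prepend. Next row=LF[2]=1
Reversed output: 00331$

Answer: 00331$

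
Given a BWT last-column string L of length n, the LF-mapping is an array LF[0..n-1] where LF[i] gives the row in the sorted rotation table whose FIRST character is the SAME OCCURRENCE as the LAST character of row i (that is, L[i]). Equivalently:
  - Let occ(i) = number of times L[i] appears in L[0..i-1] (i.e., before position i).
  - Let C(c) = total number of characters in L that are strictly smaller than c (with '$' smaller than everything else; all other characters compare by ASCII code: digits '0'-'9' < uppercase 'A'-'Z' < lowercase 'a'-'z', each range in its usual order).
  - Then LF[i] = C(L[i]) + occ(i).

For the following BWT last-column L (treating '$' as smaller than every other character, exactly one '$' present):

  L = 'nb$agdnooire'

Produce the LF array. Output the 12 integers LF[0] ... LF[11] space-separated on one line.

Char counts: '$':1, 'a':1, 'b':1, 'd':1, 'e':1, 'g':1, 'i':1, 'n':2, 'o':2, 'r':1
C (first-col start): C('$')=0, C('a')=1, C('b')=2, C('d')=3, C('e')=4, C('g')=5, C('i')=6, C('n')=7, C('o')=9, C('r')=11
L[0]='n': occ=0, LF[0]=C('n')+0=7+0=7
L[1]='b': occ=0, LF[1]=C('b')+0=2+0=2
L[2]='$': occ=0, LF[2]=C('$')+0=0+0=0
L[3]='a': occ=0, LF[3]=C('a')+0=1+0=1
L[4]='g': occ=0, LF[4]=C('g')+0=5+0=5
L[5]='d': occ=0, LF[5]=C('d')+0=3+0=3
L[6]='n': occ=1, LF[6]=C('n')+1=7+1=8
L[7]='o': occ=0, LF[7]=C('o')+0=9+0=9
L[8]='o': occ=1, LF[8]=C('o')+1=9+1=10
L[9]='i': occ=0, LF[9]=C('i')+0=6+0=6
L[10]='r': occ=0, LF[10]=C('r')+0=11+0=11
L[11]='e': occ=0, LF[11]=C('e')+0=4+0=4

Answer: 7 2 0 1 5 3 8 9 10 6 11 4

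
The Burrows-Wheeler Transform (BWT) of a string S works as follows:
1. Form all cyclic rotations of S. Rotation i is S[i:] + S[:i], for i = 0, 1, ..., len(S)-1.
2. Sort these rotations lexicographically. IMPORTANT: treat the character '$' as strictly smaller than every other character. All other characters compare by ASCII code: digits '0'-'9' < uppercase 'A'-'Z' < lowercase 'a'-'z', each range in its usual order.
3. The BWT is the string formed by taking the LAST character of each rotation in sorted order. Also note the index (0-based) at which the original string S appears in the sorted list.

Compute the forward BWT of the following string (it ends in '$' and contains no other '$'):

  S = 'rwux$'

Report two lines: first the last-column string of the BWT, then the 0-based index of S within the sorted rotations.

Answer: x$wru
1

Derivation:
All 5 rotations (rotation i = S[i:]+S[:i]):
  rot[0] = rwux$
  rot[1] = wux$r
  rot[2] = ux$rw
  rot[3] = x$rwu
  rot[4] = $rwux
Sorted (with $ < everything):
  sorted[0] = $rwux  (last char: 'x')
  sorted[1] = rwux$  (last char: '$')
  sorted[2] = ux$rw  (last char: 'w')
  sorted[3] = wux$r  (last char: 'r')
  sorted[4] = x$rwu  (last char: 'u')
Last column: x$wru
Original string S is at sorted index 1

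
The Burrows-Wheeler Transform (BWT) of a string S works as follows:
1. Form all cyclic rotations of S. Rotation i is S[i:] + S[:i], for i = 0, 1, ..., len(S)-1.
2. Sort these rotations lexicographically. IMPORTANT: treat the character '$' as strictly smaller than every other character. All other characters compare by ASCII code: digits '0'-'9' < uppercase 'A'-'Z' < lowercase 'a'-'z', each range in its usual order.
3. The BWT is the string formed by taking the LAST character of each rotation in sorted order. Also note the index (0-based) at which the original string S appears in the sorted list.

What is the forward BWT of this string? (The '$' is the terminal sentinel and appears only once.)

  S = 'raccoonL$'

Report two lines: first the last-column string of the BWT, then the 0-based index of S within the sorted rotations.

All 9 rotations (rotation i = S[i:]+S[:i]):
  rot[0] = raccoonL$
  rot[1] = accoonL$r
  rot[2] = ccoonL$ra
  rot[3] = coonL$rac
  rot[4] = oonL$racc
  rot[5] = onL$racco
  rot[6] = nL$raccoo
  rot[7] = L$raccoon
  rot[8] = $raccoonL
Sorted (with $ < everything):
  sorted[0] = $raccoonL  (last char: 'L')
  sorted[1] = L$raccoon  (last char: 'n')
  sorted[2] = accoonL$r  (last char: 'r')
  sorted[3] = ccoonL$ra  (last char: 'a')
  sorted[4] = coonL$rac  (last char: 'c')
  sorted[5] = nL$raccoo  (last char: 'o')
  sorted[6] = onL$racco  (last char: 'o')
  sorted[7] = oonL$racc  (last char: 'c')
  sorted[8] = raccoonL$  (last char: '$')
Last column: Lnracooc$
Original string S is at sorted index 8

Answer: Lnracooc$
8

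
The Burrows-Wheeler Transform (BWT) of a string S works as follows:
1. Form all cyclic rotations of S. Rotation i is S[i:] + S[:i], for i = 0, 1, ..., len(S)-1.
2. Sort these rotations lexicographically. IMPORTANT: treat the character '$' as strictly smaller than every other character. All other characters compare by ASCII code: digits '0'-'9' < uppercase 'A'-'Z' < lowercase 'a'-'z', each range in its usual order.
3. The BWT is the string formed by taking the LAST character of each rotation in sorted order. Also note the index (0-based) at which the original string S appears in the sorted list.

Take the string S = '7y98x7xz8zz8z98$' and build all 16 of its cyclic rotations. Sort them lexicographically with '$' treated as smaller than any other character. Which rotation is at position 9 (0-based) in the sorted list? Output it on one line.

All 16 rotations (rotation i = S[i:]+S[:i]):
  rot[0] = 7y98x7xz8zz8z98$
  rot[1] = y98x7xz8zz8z98$7
  rot[2] = 98x7xz8zz8z98$7y
  rot[3] = 8x7xz8zz8z98$7y9
  rot[4] = x7xz8zz8z98$7y98
  rot[5] = 7xz8zz8z98$7y98x
  rot[6] = xz8zz8z98$7y98x7
  rot[7] = z8zz8z98$7y98x7x
  rot[8] = 8zz8z98$7y98x7xz
  rot[9] = zz8z98$7y98x7xz8
  rot[10] = z8z98$7y98x7xz8z
  rot[11] = 8z98$7y98x7xz8zz
  rot[12] = z98$7y98x7xz8zz8
  rot[13] = 98$7y98x7xz8zz8z
  rot[14] = 8$7y98x7xz8zz8z9
  rot[15] = $7y98x7xz8zz8z98
Sorted (with $ < everything):
  sorted[0] = $7y98x7xz8zz8z98
  sorted[1] = 7xz8zz8z98$7y98x
  sorted[2] = 7y98x7xz8zz8z98$
  sorted[3] = 8$7y98x7xz8zz8z9
  sorted[4] = 8x7xz8zz8z98$7y9
  sorted[5] = 8z98$7y98x7xz8zz
  sorted[6] = 8zz8z98$7y98x7xz
  sorted[7] = 98$7y98x7xz8zz8z
  sorted[8] = 98x7xz8zz8z98$7y
  sorted[9] = x7xz8zz8z98$7y98
  sorted[10] = xz8zz8z98$7y98x7
  sorted[11] = y98x7xz8zz8z98$7
  sorted[12] = z8z98$7y98x7xz8z
  sorted[13] = z8zz8z98$7y98x7x
  sorted[14] = z98$7y98x7xz8zz8
  sorted[15] = zz8z98$7y98x7xz8
sorted[9] = x7xz8zz8z98$7y98

Answer: x7xz8zz8z98$7y98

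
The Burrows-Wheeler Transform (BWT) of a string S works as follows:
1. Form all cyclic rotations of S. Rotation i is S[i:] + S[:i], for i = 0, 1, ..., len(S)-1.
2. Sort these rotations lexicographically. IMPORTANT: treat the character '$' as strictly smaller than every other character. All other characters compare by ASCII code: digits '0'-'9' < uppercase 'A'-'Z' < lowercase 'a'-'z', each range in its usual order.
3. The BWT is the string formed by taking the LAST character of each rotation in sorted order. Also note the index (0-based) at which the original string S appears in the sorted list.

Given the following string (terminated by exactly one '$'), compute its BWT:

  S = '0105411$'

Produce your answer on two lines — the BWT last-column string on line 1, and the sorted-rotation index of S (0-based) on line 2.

Answer: 1$110450
1

Derivation:
All 8 rotations (rotation i = S[i:]+S[:i]):
  rot[0] = 0105411$
  rot[1] = 105411$0
  rot[2] = 05411$01
  rot[3] = 5411$010
  rot[4] = 411$0105
  rot[5] = 11$01054
  rot[6] = 1$010541
  rot[7] = $0105411
Sorted (with $ < everything):
  sorted[0] = $0105411  (last char: '1')
  sorted[1] = 0105411$  (last char: '$')
  sorted[2] = 05411$01  (last char: '1')
  sorted[3] = 1$010541  (last char: '1')
  sorted[4] = 105411$0  (last char: '0')
  sorted[5] = 11$01054  (last char: '4')
  sorted[6] = 411$0105  (last char: '5')
  sorted[7] = 5411$010  (last char: '0')
Last column: 1$110450
Original string S is at sorted index 1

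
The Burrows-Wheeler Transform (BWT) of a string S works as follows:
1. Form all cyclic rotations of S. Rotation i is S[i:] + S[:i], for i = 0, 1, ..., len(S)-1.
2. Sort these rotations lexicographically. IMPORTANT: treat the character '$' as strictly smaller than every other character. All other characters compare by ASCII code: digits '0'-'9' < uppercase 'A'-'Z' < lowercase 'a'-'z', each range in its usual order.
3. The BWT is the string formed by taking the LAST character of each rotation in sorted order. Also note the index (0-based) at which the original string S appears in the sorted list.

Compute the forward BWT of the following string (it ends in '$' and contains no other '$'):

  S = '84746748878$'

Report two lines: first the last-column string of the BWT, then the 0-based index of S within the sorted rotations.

Answer: 878744687$84
9

Derivation:
All 12 rotations (rotation i = S[i:]+S[:i]):
  rot[0] = 84746748878$
  rot[1] = 4746748878$8
  rot[2] = 746748878$84
  rot[3] = 46748878$847
  rot[4] = 6748878$8474
  rot[5] = 748878$84746
  rot[6] = 48878$847467
  rot[7] = 8878$8474674
  rot[8] = 878$84746748
  rot[9] = 78$847467488
  rot[10] = 8$8474674887
  rot[11] = $84746748878
Sorted (with $ < everything):
  sorted[0] = $84746748878  (last char: '8')
  sorted[1] = 46748878$847  (last char: '7')
  sorted[2] = 4746748878$8  (last char: '8')
  sorted[3] = 48878$847467  (last char: '7')
  sorted[4] = 6748878$8474  (last char: '4')
  sorted[5] = 746748878$84  (last char: '4')
  sorted[6] = 748878$84746  (last char: '6')
  sorted[7] = 78$847467488  (last char: '8')
  sorted[8] = 8$8474674887  (last char: '7')
  sorted[9] = 84746748878$  (last char: '$')
  sorted[10] = 878$84746748  (last char: '8')
  sorted[11] = 8878$8474674  (last char: '4')
Last column: 878744687$84
Original string S is at sorted index 9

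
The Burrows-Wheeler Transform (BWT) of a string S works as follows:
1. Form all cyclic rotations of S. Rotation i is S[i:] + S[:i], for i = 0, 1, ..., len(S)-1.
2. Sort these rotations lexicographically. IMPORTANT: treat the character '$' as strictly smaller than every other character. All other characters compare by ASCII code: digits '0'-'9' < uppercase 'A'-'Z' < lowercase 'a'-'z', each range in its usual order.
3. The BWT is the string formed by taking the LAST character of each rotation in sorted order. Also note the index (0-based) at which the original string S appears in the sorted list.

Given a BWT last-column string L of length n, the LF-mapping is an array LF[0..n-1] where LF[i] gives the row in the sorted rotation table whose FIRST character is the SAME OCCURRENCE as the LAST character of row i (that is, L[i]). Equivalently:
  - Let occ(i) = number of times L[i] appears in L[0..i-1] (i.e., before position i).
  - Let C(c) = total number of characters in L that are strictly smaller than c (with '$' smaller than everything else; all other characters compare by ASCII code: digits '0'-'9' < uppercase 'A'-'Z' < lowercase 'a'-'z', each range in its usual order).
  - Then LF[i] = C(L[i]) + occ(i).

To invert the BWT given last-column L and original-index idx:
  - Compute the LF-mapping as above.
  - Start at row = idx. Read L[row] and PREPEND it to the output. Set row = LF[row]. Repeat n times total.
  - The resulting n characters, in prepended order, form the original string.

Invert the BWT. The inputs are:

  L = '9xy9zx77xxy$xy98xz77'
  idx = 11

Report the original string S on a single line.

LF mapping: 6 9 15 7 18 10 1 2 11 12 16 0 13 17 8 5 14 19 3 4
Walk LF starting at row 11, prepending L[row]:
  step 1: row=11, L[11]='$', prepend. Next row=LF[11]=0
  step 2: row=0, L[0]='9', prepend. Next row=LF[0]=6
  step 3: row=6, L[6]='7', prepend. Next row=LF[6]=1
  step 4: row=1, L[1]='x', prepend. Next row=LF[1]=9
  step 5: row=9, L[9]='x', prepend. Next row=LF[9]=12
  step 6: row=12, L[12]='x', prepend. Next row=LF[12]=13
  step 7: row=13, L[13]='y', prepend. Next row=LF[13]=17
  step 8: row=17, L[17]='z', prepend. Next row=LF[17]=19
  step 9: row=19, L[19]='7', prepend. Next row=LF[19]=4
  step 10: row=4, L[4]='z', prepend. Next row=LF[4]=18
  step 11: row=18, L[18]='7', prepend. Next row=LF[18]=3
  step 12: row=3, L[3]='9', prepend. Next row=LF[3]=7
  step 13: row=7, L[7]='7', prepend. Next row=LF[7]=2
  step 14: row=2, L[2]='y', prepend. Next row=LF[2]=15
  step 15: row=15, L[15]='8', prepend. Next row=LF[15]=5
  step 16: row=5, L[5]='x', prepend. Next row=LF[5]=10
  step 17: row=10, L[10]='y', prepend. Next row=LF[10]=16
  step 18: row=16, L[16]='x', prepend. Next row=LF[16]=14
  step 19: row=14, L[14]='9', prepend. Next row=LF[14]=8
  step 20: row=8, L[8]='x', prepend. Next row=LF[8]=11
Reversed output: x9xyx8y797z7zyxxx79$

Answer: x9xyx8y797z7zyxxx79$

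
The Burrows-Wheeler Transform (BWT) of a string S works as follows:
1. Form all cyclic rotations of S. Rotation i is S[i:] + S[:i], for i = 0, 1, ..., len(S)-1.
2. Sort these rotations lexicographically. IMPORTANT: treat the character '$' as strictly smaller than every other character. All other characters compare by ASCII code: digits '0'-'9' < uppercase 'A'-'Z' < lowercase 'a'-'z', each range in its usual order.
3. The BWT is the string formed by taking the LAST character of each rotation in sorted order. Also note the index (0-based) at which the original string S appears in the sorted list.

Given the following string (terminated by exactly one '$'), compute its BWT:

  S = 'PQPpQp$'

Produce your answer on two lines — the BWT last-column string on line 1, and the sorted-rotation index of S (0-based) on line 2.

All 7 rotations (rotation i = S[i:]+S[:i]):
  rot[0] = PQPpQp$
  rot[1] = QPpQp$P
  rot[2] = PpQp$PQ
  rot[3] = pQp$PQP
  rot[4] = Qp$PQPp
  rot[5] = p$PQPpQ
  rot[6] = $PQPpQp
Sorted (with $ < everything):
  sorted[0] = $PQPpQp  (last char: 'p')
  sorted[1] = PQPpQp$  (last char: '$')
  sorted[2] = PpQp$PQ  (last char: 'Q')
  sorted[3] = QPpQp$P  (last char: 'P')
  sorted[4] = Qp$PQPp  (last char: 'p')
  sorted[5] = p$PQPpQ  (last char: 'Q')
  sorted[6] = pQp$PQP  (last char: 'P')
Last column: p$QPpQP
Original string S is at sorted index 1

Answer: p$QPpQP
1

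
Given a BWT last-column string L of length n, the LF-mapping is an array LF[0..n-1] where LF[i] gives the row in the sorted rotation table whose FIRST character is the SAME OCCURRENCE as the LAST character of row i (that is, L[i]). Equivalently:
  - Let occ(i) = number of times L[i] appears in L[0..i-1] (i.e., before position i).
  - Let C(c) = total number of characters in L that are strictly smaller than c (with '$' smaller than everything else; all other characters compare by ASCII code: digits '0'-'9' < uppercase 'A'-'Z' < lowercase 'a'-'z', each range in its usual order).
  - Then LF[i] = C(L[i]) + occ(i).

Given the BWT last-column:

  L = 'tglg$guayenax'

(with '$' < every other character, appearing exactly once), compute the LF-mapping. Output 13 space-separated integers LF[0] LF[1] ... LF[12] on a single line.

Answer: 9 4 7 5 0 6 10 1 12 3 8 2 11

Derivation:
Char counts: '$':1, 'a':2, 'e':1, 'g':3, 'l':1, 'n':1, 't':1, 'u':1, 'x':1, 'y':1
C (first-col start): C('$')=0, C('a')=1, C('e')=3, C('g')=4, C('l')=7, C('n')=8, C('t')=9, C('u')=10, C('x')=11, C('y')=12
L[0]='t': occ=0, LF[0]=C('t')+0=9+0=9
L[1]='g': occ=0, LF[1]=C('g')+0=4+0=4
L[2]='l': occ=0, LF[2]=C('l')+0=7+0=7
L[3]='g': occ=1, LF[3]=C('g')+1=4+1=5
L[4]='$': occ=0, LF[4]=C('$')+0=0+0=0
L[5]='g': occ=2, LF[5]=C('g')+2=4+2=6
L[6]='u': occ=0, LF[6]=C('u')+0=10+0=10
L[7]='a': occ=0, LF[7]=C('a')+0=1+0=1
L[8]='y': occ=0, LF[8]=C('y')+0=12+0=12
L[9]='e': occ=0, LF[9]=C('e')+0=3+0=3
L[10]='n': occ=0, LF[10]=C('n')+0=8+0=8
L[11]='a': occ=1, LF[11]=C('a')+1=1+1=2
L[12]='x': occ=0, LF[12]=C('x')+0=11+0=11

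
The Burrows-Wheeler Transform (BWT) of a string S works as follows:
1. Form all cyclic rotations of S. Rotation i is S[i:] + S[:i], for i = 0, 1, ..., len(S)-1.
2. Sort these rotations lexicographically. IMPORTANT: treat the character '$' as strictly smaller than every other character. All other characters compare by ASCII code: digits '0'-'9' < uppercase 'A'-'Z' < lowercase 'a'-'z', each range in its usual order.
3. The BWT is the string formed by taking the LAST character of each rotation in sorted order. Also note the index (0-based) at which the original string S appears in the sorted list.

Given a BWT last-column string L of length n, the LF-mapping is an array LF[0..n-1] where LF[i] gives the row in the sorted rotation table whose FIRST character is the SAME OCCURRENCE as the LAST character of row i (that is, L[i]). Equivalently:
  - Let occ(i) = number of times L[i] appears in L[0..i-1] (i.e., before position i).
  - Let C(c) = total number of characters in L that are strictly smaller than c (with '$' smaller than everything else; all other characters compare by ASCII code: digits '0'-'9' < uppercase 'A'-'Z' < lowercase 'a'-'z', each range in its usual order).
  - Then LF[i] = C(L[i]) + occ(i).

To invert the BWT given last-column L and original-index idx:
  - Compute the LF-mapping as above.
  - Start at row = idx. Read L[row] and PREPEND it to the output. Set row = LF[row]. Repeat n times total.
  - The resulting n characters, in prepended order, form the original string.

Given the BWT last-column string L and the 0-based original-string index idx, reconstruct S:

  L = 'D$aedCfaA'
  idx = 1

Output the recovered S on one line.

LF mapping: 3 0 4 7 6 2 8 5 1
Walk LF starting at row 1, prepending L[row]:
  step 1: row=1, L[1]='$', prepend. Next row=LF[1]=0
  step 2: row=0, L[0]='D', prepend. Next row=LF[0]=3
  step 3: row=3, L[3]='e', prepend. Next row=LF[3]=7
  step 4: row=7, L[7]='a', prepend. Next row=LF[7]=5
  step 5: row=5, L[5]='C', prepend. Next row=LF[5]=2
  step 6: row=2, L[2]='a', prepend. Next row=LF[2]=4
  step 7: row=4, L[4]='d', prepend. Next row=LF[4]=6
  step 8: row=6, L[6]='f', prepend. Next row=LF[6]=8
  step 9: row=8, L[8]='A', prepend. Next row=LF[8]=1
Reversed output: AfdaCaeD$

Answer: AfdaCaeD$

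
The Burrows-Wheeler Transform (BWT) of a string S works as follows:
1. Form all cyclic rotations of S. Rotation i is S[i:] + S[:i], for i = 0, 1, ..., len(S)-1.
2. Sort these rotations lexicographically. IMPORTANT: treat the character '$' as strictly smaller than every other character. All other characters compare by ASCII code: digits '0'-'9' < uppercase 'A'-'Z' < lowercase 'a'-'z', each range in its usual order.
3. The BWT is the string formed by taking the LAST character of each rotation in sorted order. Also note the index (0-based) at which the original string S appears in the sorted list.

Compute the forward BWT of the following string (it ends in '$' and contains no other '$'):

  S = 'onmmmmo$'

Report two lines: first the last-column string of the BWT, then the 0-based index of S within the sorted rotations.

Answer: onmmmom$
7

Derivation:
All 8 rotations (rotation i = S[i:]+S[:i]):
  rot[0] = onmmmmo$
  rot[1] = nmmmmo$o
  rot[2] = mmmmo$on
  rot[3] = mmmo$onm
  rot[4] = mmo$onmm
  rot[5] = mo$onmmm
  rot[6] = o$onmmmm
  rot[7] = $onmmmmo
Sorted (with $ < everything):
  sorted[0] = $onmmmmo  (last char: 'o')
  sorted[1] = mmmmo$on  (last char: 'n')
  sorted[2] = mmmo$onm  (last char: 'm')
  sorted[3] = mmo$onmm  (last char: 'm')
  sorted[4] = mo$onmmm  (last char: 'm')
  sorted[5] = nmmmmo$o  (last char: 'o')
  sorted[6] = o$onmmmm  (last char: 'm')
  sorted[7] = onmmmmo$  (last char: '$')
Last column: onmmmom$
Original string S is at sorted index 7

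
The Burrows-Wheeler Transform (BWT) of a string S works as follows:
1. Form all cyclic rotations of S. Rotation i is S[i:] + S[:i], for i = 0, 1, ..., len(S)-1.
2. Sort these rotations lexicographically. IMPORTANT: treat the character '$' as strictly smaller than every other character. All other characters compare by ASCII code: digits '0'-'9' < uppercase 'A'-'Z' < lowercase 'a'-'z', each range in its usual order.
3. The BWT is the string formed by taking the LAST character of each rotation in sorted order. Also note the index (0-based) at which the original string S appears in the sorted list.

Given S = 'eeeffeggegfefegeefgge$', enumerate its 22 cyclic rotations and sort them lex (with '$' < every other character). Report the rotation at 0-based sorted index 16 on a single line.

All 22 rotations (rotation i = S[i:]+S[:i]):
  rot[0] = eeeffeggegfefegeefgge$
  rot[1] = eeffeggegfefegeefgge$e
  rot[2] = effeggegfefegeefgge$ee
  rot[3] = ffeggegfefegeefgge$eee
  rot[4] = feggegfefegeefgge$eeef
  rot[5] = eggegfefegeefgge$eeeff
  rot[6] = ggegfefegeefgge$eeeffe
  rot[7] = gegfefegeefgge$eeeffeg
  rot[8] = egfefegeefgge$eeeffegg
  rot[9] = gfefegeefgge$eeeffegge
  rot[10] = fefegeefgge$eeeffeggeg
  rot[11] = efegeefgge$eeeffeggegf
  rot[12] = fegeefgge$eeeffeggegfe
  rot[13] = egeefgge$eeeffeggegfef
  rot[14] = geefgge$eeeffeggegfefe
  rot[15] = eefgge$eeeffeggegfefeg
  rot[16] = efgge$eeeffeggegfefege
  rot[17] = fgge$eeeffeggegfefegee
  rot[18] = gge$eeeffeggegfefegeef
  rot[19] = ge$eeeffeggegfefegeefg
  rot[20] = e$eeeffeggegfefegeefgg
  rot[21] = $eeeffeggegfefegeefgge
Sorted (with $ < everything):
  sorted[0] = $eeeffeggegfefegeefgge
  sorted[1] = e$eeeffeggegfefegeefgg
  sorted[2] = eeeffeggegfefegeefgge$
  sorted[3] = eeffeggegfefegeefgge$e
  sorted[4] = eefgge$eeeffeggegfefeg
  sorted[5] = efegeefgge$eeeffeggegf
  sorted[6] = effeggegfefegeefgge$ee
  sorted[7] = efgge$eeeffeggegfefege
  sorted[8] = egeefgge$eeeffeggegfef
  sorted[9] = egfefegeefgge$eeeffegg
  sorted[10] = eggegfefegeefgge$eeeff
  sorted[11] = fefegeefgge$eeeffeggeg
  sorted[12] = fegeefgge$eeeffeggegfe
  sorted[13] = feggegfefegeefgge$eeef
  sorted[14] = ffeggegfefegeefgge$eee
  sorted[15] = fgge$eeeffeggegfefegee
  sorted[16] = ge$eeeffeggegfefegeefg
  sorted[17] = geefgge$eeeffeggegfefe
  sorted[18] = gegfefegeefgge$eeeffeg
  sorted[19] = gfefegeefgge$eeeffegge
  sorted[20] = gge$eeeffeggegfefegeef
  sorted[21] = ggegfefegeefgge$eeeffe
sorted[16] = ge$eeeffeggegfefegeefg

Answer: ge$eeeffeggegfefegeefg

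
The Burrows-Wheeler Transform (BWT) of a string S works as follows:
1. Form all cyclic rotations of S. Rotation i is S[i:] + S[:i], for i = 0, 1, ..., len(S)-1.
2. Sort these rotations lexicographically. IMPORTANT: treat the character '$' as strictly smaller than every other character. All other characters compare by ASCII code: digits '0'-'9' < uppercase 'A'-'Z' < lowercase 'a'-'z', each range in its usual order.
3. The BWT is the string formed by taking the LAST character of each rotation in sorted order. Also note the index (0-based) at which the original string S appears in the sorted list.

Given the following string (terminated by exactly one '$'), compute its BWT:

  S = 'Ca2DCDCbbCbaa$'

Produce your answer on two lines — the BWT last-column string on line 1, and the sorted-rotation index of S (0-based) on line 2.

All 14 rotations (rotation i = S[i:]+S[:i]):
  rot[0] = Ca2DCDCbbCbaa$
  rot[1] = a2DCDCbbCbaa$C
  rot[2] = 2DCDCbbCbaa$Ca
  rot[3] = DCDCbbCbaa$Ca2
  rot[4] = CDCbbCbaa$Ca2D
  rot[5] = DCbbCbaa$Ca2DC
  rot[6] = CbbCbaa$Ca2DCD
  rot[7] = bbCbaa$Ca2DCDC
  rot[8] = bCbaa$Ca2DCDCb
  rot[9] = Cbaa$Ca2DCDCbb
  rot[10] = baa$Ca2DCDCbbC
  rot[11] = aa$Ca2DCDCbbCb
  rot[12] = a$Ca2DCDCbbCba
  rot[13] = $Ca2DCDCbbCbaa
Sorted (with $ < everything):
  sorted[0] = $Ca2DCDCbbCbaa  (last char: 'a')
  sorted[1] = 2DCDCbbCbaa$Ca  (last char: 'a')
  sorted[2] = CDCbbCbaa$Ca2D  (last char: 'D')
  sorted[3] = Ca2DCDCbbCbaa$  (last char: '$')
  sorted[4] = Cbaa$Ca2DCDCbb  (last char: 'b')
  sorted[5] = CbbCbaa$Ca2DCD  (last char: 'D')
  sorted[6] = DCDCbbCbaa$Ca2  (last char: '2')
  sorted[7] = DCbbCbaa$Ca2DC  (last char: 'C')
  sorted[8] = a$Ca2DCDCbbCba  (last char: 'a')
  sorted[9] = a2DCDCbbCbaa$C  (last char: 'C')
  sorted[10] = aa$Ca2DCDCbbCb  (last char: 'b')
  sorted[11] = bCbaa$Ca2DCDCb  (last char: 'b')
  sorted[12] = baa$Ca2DCDCbbC  (last char: 'C')
  sorted[13] = bbCbaa$Ca2DCDC  (last char: 'C')
Last column: aaD$bD2CaCbbCC
Original string S is at sorted index 3

Answer: aaD$bD2CaCbbCC
3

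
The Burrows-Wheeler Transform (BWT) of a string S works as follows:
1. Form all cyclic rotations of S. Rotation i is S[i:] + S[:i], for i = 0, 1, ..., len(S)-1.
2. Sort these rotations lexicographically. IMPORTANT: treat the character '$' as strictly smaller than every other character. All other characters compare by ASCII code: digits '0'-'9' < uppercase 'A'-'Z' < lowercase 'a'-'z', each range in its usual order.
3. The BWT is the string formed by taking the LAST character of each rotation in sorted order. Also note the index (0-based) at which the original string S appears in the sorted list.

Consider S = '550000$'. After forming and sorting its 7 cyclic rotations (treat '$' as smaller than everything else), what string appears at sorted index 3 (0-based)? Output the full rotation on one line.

Answer: 000$550

Derivation:
All 7 rotations (rotation i = S[i:]+S[:i]):
  rot[0] = 550000$
  rot[1] = 50000$5
  rot[2] = 0000$55
  rot[3] = 000$550
  rot[4] = 00$5500
  rot[5] = 0$55000
  rot[6] = $550000
Sorted (with $ < everything):
  sorted[0] = $550000
  sorted[1] = 0$55000
  sorted[2] = 00$5500
  sorted[3] = 000$550
  sorted[4] = 0000$55
  sorted[5] = 50000$5
  sorted[6] = 550000$
sorted[3] = 000$550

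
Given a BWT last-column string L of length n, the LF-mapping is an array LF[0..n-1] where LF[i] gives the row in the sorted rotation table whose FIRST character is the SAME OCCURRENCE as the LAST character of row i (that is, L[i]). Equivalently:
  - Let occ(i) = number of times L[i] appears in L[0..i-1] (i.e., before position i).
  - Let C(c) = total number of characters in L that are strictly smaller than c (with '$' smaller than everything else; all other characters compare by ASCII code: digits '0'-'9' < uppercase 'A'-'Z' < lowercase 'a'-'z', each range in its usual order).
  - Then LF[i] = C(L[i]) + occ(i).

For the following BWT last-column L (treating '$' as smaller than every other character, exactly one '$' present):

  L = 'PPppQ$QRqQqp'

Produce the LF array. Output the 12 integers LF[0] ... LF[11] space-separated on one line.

Char counts: '$':1, 'P':2, 'Q':3, 'R':1, 'p':3, 'q':2
C (first-col start): C('$')=0, C('P')=1, C('Q')=3, C('R')=6, C('p')=7, C('q')=10
L[0]='P': occ=0, LF[0]=C('P')+0=1+0=1
L[1]='P': occ=1, LF[1]=C('P')+1=1+1=2
L[2]='p': occ=0, LF[2]=C('p')+0=7+0=7
L[3]='p': occ=1, LF[3]=C('p')+1=7+1=8
L[4]='Q': occ=0, LF[4]=C('Q')+0=3+0=3
L[5]='$': occ=0, LF[5]=C('$')+0=0+0=0
L[6]='Q': occ=1, LF[6]=C('Q')+1=3+1=4
L[7]='R': occ=0, LF[7]=C('R')+0=6+0=6
L[8]='q': occ=0, LF[8]=C('q')+0=10+0=10
L[9]='Q': occ=2, LF[9]=C('Q')+2=3+2=5
L[10]='q': occ=1, LF[10]=C('q')+1=10+1=11
L[11]='p': occ=2, LF[11]=C('p')+2=7+2=9

Answer: 1 2 7 8 3 0 4 6 10 5 11 9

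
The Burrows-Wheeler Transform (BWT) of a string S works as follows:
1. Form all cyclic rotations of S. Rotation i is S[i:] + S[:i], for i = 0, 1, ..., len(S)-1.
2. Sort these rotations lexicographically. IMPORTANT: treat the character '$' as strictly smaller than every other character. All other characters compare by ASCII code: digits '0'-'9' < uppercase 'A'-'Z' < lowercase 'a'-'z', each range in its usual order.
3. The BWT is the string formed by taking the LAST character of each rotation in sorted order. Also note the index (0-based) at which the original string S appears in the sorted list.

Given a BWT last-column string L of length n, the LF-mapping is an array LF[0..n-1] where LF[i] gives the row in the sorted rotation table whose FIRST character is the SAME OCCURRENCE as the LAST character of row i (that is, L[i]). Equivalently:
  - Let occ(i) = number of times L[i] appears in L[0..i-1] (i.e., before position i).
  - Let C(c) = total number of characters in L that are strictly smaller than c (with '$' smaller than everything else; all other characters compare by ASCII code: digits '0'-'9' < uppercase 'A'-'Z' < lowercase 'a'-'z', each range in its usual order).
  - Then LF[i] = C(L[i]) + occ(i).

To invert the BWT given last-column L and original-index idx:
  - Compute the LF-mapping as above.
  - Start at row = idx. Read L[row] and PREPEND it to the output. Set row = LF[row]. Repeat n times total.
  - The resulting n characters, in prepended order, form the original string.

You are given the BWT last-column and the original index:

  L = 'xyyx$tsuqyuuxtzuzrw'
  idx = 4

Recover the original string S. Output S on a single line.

Answer: ttxxsuuwzyuyrzyqux$

Derivation:
LF mapping: 11 14 15 12 0 4 3 6 1 16 7 8 13 5 17 9 18 2 10
Walk LF starting at row 4, prepending L[row]:
  step 1: row=4, L[4]='$', prepend. Next row=LF[4]=0
  step 2: row=0, L[0]='x', prepend. Next row=LF[0]=11
  step 3: row=11, L[11]='u', prepend. Next row=LF[11]=8
  step 4: row=8, L[8]='q', prepend. Next row=LF[8]=1
  step 5: row=1, L[1]='y', prepend. Next row=LF[1]=14
  step 6: row=14, L[14]='z', prepend. Next row=LF[14]=17
  step 7: row=17, L[17]='r', prepend. Next row=LF[17]=2
  step 8: row=2, L[2]='y', prepend. Next row=LF[2]=15
  step 9: row=15, L[15]='u', prepend. Next row=LF[15]=9
  step 10: row=9, L[9]='y', prepend. Next row=LF[9]=16
  step 11: row=16, L[16]='z', prepend. Next row=LF[16]=18
  step 12: row=18, L[18]='w', prepend. Next row=LF[18]=10
  step 13: row=10, L[10]='u', prepend. Next row=LF[10]=7
  step 14: row=7, L[7]='u', prepend. Next row=LF[7]=6
  step 15: row=6, L[6]='s', prepend. Next row=LF[6]=3
  step 16: row=3, L[3]='x', prepend. Next row=LF[3]=12
  step 17: row=12, L[12]='x', prepend. Next row=LF[12]=13
  step 18: row=13, L[13]='t', prepend. Next row=LF[13]=5
  step 19: row=5, L[5]='t', prepend. Next row=LF[5]=4
Reversed output: ttxxsuuwzyuyrzyqux$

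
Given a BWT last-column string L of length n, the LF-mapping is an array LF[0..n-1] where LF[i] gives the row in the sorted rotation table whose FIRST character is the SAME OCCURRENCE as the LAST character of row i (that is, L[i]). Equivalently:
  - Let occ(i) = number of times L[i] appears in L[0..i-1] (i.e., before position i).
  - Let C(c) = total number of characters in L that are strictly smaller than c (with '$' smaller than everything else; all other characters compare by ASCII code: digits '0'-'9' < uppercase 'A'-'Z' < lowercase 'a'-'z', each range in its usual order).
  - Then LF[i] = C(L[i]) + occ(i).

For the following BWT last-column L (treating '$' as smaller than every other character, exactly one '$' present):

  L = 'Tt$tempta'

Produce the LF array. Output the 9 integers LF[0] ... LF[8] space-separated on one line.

Answer: 1 6 0 7 3 4 5 8 2

Derivation:
Char counts: '$':1, 'T':1, 'a':1, 'e':1, 'm':1, 'p':1, 't':3
C (first-col start): C('$')=0, C('T')=1, C('a')=2, C('e')=3, C('m')=4, C('p')=5, C('t')=6
L[0]='T': occ=0, LF[0]=C('T')+0=1+0=1
L[1]='t': occ=0, LF[1]=C('t')+0=6+0=6
L[2]='$': occ=0, LF[2]=C('$')+0=0+0=0
L[3]='t': occ=1, LF[3]=C('t')+1=6+1=7
L[4]='e': occ=0, LF[4]=C('e')+0=3+0=3
L[5]='m': occ=0, LF[5]=C('m')+0=4+0=4
L[6]='p': occ=0, LF[6]=C('p')+0=5+0=5
L[7]='t': occ=2, LF[7]=C('t')+2=6+2=8
L[8]='a': occ=0, LF[8]=C('a')+0=2+0=2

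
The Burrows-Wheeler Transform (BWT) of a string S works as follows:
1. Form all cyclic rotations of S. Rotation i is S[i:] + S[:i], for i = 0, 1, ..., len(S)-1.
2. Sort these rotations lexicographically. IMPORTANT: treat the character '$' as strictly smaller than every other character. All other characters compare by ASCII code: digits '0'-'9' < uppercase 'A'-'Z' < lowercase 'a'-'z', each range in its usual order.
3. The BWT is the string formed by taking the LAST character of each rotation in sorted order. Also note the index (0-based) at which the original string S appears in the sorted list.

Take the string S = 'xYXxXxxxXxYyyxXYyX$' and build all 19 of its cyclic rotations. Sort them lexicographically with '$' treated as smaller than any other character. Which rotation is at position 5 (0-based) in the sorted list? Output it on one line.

Answer: XxxxXxYyyxXYyX$xYXx

Derivation:
All 19 rotations (rotation i = S[i:]+S[:i]):
  rot[0] = xYXxXxxxXxYyyxXYyX$
  rot[1] = YXxXxxxXxYyyxXYyX$x
  rot[2] = XxXxxxXxYyyxXYyX$xY
  rot[3] = xXxxxXxYyyxXYyX$xYX
  rot[4] = XxxxXxYyyxXYyX$xYXx
  rot[5] = xxxXxYyyxXYyX$xYXxX
  rot[6] = xxXxYyyxXYyX$xYXxXx
  rot[7] = xXxYyyxXYyX$xYXxXxx
  rot[8] = XxYyyxXYyX$xYXxXxxx
  rot[9] = xYyyxXYyX$xYXxXxxxX
  rot[10] = YyyxXYyX$xYXxXxxxXx
  rot[11] = yyxXYyX$xYXxXxxxXxY
  rot[12] = yxXYyX$xYXxXxxxXxYy
  rot[13] = xXYyX$xYXxXxxxXxYyy
  rot[14] = XYyX$xYXxXxxxXxYyyx
  rot[15] = YyX$xYXxXxxxXxYyyxX
  rot[16] = yX$xYXxXxxxXxYyyxXY
  rot[17] = X$xYXxXxxxXxYyyxXYy
  rot[18] = $xYXxXxxxXxYyyxXYyX
Sorted (with $ < everything):
  sorted[0] = $xYXxXxxxXxYyyxXYyX
  sorted[1] = X$xYXxXxxxXxYyyxXYy
  sorted[2] = XYyX$xYXxXxxxXxYyyx
  sorted[3] = XxXxxxXxYyyxXYyX$xY
  sorted[4] = XxYyyxXYyX$xYXxXxxx
  sorted[5] = XxxxXxYyyxXYyX$xYXx
  sorted[6] = YXxXxxxXxYyyxXYyX$x
  sorted[7] = YyX$xYXxXxxxXxYyyxX
  sorted[8] = YyyxXYyX$xYXxXxxxXx
  sorted[9] = xXYyX$xYXxXxxxXxYyy
  sorted[10] = xXxYyyxXYyX$xYXxXxx
  sorted[11] = xXxxxXxYyyxXYyX$xYX
  sorted[12] = xYXxXxxxXxYyyxXYyX$
  sorted[13] = xYyyxXYyX$xYXxXxxxX
  sorted[14] = xxXxYyyxXYyX$xYXxXx
  sorted[15] = xxxXxYyyxXYyX$xYXxX
  sorted[16] = yX$xYXxXxxxXxYyyxXY
  sorted[17] = yxXYyX$xYXxXxxxXxYy
  sorted[18] = yyxXYyX$xYXxXxxxXxY
sorted[5] = XxxxXxYyyxXYyX$xYXx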